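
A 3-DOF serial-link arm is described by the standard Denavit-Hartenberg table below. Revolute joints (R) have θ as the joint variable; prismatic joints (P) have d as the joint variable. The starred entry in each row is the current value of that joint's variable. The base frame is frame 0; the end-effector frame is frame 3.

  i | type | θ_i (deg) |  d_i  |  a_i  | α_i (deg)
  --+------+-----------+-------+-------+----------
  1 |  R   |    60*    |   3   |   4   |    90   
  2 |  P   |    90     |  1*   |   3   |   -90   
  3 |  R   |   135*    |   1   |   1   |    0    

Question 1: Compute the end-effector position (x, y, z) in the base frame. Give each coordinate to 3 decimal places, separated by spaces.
after link 1: o_1 = (2.0000, 3.4641, 3.0000)
after link 2: o_2 = (2.8660, 2.9641, 6.0000)
after link 3: o_3 = (1.7537, 2.4516, 5.2929)

1.754 2.452 5.293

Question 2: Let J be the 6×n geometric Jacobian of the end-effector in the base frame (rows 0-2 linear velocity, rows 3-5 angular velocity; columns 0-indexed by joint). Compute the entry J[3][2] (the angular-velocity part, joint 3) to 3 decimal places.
axis z_2 = (-0.5000,-0.8660,0.0000); lever o_n−o_2 = (-1.1124,-0.5125,-0.7071)
cross product → J_v[:, 2] = (0.6124,-0.3536,-0.7071)
J_ω[:, 2] = z_2
entry J[3][2] = -0.5000

-0.500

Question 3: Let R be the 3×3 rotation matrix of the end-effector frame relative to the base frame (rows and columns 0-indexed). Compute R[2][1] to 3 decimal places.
-0.707

End-effector y-axis (col 1 of R) = (0.6124,-0.3536,-0.7071)
R[2][1] = -0.7071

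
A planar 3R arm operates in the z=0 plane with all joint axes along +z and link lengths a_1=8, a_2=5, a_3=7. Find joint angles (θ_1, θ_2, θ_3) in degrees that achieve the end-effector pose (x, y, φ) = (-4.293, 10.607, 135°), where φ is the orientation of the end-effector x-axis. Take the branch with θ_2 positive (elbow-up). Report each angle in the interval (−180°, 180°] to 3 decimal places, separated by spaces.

wrist centre = target − a_3·(cos φ, sin φ) = (0.6567, 5.6573)
cos θ_2 = (32.4358−8²−5²)/(2·8·5) = -0.7071; θ_2 = 134.9956° (elbow-up)
β = atan2(5.6573,0.6567) = 83.3782°; ψ = atan2(3.5358,4.4647) = 38.3771°
θ_1 = β − ψ = 45.0011°
θ_3 = φ − θ_1 − θ_2 = -44.9967° (wrapped to (-180°,180°])

45.001 134.996 -44.997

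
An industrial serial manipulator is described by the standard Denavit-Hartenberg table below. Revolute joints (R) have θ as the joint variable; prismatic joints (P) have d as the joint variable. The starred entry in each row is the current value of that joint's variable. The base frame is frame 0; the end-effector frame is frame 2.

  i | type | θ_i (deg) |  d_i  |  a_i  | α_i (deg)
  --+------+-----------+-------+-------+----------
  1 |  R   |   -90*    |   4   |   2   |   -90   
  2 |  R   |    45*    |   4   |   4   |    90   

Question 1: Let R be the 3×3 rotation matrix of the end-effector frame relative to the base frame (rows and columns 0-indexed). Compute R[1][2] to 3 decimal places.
-0.707

End-effector z-axis (col 2 of R) = (0.0000,-0.7071,0.7071)
R[1][2] = -0.7071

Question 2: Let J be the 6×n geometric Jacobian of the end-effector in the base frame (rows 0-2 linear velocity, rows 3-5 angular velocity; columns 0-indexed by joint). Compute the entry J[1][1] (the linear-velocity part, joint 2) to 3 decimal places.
2.828

axis z_1 = (1.0000,0.0000,0.0000); lever o_n−o_1 = (4.0000,-2.8284,-2.8284)
cross product → J_v[:, 1] = (0.0000,2.8284,-2.8284)
J_ω[:, 1] = z_1
entry J[1][1] = 2.8284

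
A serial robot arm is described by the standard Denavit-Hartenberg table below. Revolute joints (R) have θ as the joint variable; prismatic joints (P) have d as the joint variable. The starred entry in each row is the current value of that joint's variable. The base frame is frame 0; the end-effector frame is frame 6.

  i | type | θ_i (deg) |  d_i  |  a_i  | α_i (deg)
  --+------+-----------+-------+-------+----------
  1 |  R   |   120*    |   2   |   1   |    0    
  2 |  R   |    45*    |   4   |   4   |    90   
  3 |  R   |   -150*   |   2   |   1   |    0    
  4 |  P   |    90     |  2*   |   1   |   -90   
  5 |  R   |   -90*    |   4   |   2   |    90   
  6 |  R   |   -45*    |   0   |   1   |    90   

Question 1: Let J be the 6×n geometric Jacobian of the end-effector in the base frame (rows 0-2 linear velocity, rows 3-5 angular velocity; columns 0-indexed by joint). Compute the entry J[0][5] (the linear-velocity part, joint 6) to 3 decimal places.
-0.408

axis z_5 = (0.4830,-0.1294,0.8660); lever o_n−o_5 = (0.7745,0.5245,-0.3536)
cross product → J_v[:, 5] = (-0.4085,0.8415,0.3536)
J_ω[:, 5] = z_5
entry J[0][5] = -0.4085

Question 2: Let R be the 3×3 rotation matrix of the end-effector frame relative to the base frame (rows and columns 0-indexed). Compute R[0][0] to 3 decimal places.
End-effector x-axis (col 0 of R) = (0.7745,0.5245,-0.3536)
R[0][0] = 0.7745

0.775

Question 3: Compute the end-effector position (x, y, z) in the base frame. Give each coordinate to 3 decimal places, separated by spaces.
-5.029 9.023 6.280

after link 1: o_1 = (-0.5000, 0.8660, 2.0000)
after link 2: o_2 = (-4.3637, 1.9013, 6.0000)
after link 3: o_3 = (-3.0095, 3.6090, 5.5000)
after link 4: o_4 = (-2.9749, 5.6703, 4.6340)
after link 5: o_5 = (-5.8033, 8.4987, 6.6340)
after link 6: o_6 = (-5.0288, 9.0232, 6.2804)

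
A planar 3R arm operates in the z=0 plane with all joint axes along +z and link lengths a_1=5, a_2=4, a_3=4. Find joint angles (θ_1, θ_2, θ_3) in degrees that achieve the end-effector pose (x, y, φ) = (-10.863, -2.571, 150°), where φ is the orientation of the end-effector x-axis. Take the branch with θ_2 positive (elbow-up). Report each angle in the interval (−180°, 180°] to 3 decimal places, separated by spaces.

wrist centre = target − a_3·(cos φ, sin φ) = (-7.3989, -4.5710)
cos θ_2 = (75.6377−5²−4²)/(2·5·4) = 0.8659; θ_2 = 30.0094° (elbow-up)
β = atan2(-4.5710,-7.3989) = -148.2924°; ψ = atan2(2.0006,8.4638) = 13.2988°
θ_1 = β − ψ = -161.5913°
θ_3 = φ − θ_1 − θ_2 = -78.4181° (wrapped to (-180°,180°])

-161.591 30.009 -78.418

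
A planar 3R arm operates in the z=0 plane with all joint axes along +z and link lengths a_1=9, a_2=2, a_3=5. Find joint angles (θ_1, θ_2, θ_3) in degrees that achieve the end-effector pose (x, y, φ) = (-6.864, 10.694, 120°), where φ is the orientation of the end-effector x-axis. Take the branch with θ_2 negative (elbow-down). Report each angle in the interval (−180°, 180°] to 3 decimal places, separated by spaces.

wrist centre = target − a_3·(cos φ, sin φ) = (-4.3640, 6.3639)
cos θ_2 = (59.5434−9²−2²)/(2·9·2) = -0.7071; θ_2 = -135.0018° (elbow-down)
β = atan2(6.3639,-4.3640) = 124.4402°; ψ = atan2(-1.4142,7.5857) = -10.5601°
θ_1 = β − ψ = 135.0004°
θ_3 = φ − θ_1 − θ_2 = 120.0014° (wrapped to (-180°,180°])

135.000 -135.002 120.001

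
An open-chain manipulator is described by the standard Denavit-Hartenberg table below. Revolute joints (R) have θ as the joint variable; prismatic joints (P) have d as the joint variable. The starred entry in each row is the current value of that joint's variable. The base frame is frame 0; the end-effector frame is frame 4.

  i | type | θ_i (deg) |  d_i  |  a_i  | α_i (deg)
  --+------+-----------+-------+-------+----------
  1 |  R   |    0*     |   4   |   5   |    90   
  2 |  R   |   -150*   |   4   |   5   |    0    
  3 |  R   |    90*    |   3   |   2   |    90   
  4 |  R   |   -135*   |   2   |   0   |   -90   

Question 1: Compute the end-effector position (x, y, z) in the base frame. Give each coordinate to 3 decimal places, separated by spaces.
after link 1: o_1 = (5.0000, 0.0000, 4.0000)
after link 2: o_2 = (0.6699, -4.0000, 1.5000)
after link 3: o_3 = (1.6699, -7.0000, -0.2321)
after link 4: o_4 = (-0.0622, -7.0000, -1.2321)

-0.062 -7.000 -1.232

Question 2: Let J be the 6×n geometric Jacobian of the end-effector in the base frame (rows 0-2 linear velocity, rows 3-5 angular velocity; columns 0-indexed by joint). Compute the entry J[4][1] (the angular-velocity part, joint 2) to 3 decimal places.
axis z_1 = (0.0000,-1.0000,0.0000); lever o_n−o_1 = (-5.0622,-7.0000,-5.2321)
cross product → J_v[:, 1] = (5.2321,-0.0000,-5.0622)
J_ω[:, 1] = z_1
entry J[4][1] = -1.0000

-1.000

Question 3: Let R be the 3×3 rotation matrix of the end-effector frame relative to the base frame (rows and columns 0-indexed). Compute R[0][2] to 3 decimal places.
0.354

End-effector z-axis (col 2 of R) = (0.3536,0.7071,-0.6124)
R[0][2] = 0.3536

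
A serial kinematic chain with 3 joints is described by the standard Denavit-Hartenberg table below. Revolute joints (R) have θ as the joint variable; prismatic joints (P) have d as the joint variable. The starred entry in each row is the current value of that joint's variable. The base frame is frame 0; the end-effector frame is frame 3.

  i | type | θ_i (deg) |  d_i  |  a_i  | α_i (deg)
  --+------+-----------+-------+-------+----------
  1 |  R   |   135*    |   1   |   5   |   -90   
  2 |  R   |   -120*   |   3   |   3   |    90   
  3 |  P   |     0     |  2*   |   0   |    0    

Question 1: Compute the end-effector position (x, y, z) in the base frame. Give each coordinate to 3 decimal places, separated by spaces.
-3.371 -0.871 2.598

after link 1: o_1 = (-3.5355, 3.5355, 1.0000)
after link 2: o_2 = (-4.5962, 0.3536, 3.5981)
after link 3: o_3 = (-3.3714, -0.8712, 2.5981)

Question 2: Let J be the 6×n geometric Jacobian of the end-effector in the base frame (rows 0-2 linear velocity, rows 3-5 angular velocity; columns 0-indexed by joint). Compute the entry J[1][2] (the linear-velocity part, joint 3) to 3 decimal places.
-0.612

prismatic axis z_2 = (0.6124,-0.6124,-0.5000)
J_v[:, 2] = z_2; J_ω[:, 2] = (0,0,0)
entry J[1][2] = -0.6124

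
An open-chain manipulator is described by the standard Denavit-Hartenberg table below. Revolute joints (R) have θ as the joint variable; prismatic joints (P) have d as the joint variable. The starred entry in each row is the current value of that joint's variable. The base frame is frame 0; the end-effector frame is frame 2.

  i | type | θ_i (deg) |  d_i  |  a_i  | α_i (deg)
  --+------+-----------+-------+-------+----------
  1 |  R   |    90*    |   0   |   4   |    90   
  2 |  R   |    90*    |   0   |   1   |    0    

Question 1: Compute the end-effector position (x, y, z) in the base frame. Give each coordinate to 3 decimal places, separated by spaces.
after link 1: o_1 = (0.0000, 4.0000, 0.0000)
after link 2: o_2 = (0.0000, 4.0000, 1.0000)

0.000 4.000 1.000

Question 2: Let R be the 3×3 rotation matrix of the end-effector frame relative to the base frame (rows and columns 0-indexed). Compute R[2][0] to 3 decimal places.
End-effector x-axis (col 0 of R) = (-0.0000,0.0000,1.0000)
R[2][0] = 1.0000

1.000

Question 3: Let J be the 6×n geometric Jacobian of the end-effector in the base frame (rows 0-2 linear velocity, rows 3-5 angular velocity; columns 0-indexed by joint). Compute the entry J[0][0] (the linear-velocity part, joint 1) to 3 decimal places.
-4.000

axis z_0 = ẑ; lever o_n−o_0 = (0.0000,4.0000,1.0000)
cross product → J_v[:, 0] = (-4.0000,0.0000,0.0000)
J_ω[:, 0] = z_0
entry J[0][0] = -4.0000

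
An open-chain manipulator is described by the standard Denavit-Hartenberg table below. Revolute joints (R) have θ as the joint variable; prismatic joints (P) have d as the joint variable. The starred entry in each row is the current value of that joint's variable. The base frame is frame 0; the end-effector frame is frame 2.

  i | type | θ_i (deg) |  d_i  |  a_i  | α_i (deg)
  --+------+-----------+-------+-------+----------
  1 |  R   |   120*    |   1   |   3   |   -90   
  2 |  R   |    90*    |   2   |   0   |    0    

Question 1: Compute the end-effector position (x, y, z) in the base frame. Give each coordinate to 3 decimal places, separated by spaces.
after link 1: o_1 = (-1.5000, 2.5981, 1.0000)
after link 2: o_2 = (-3.2321, 1.5981, 1.0000)

-3.232 1.598 1.000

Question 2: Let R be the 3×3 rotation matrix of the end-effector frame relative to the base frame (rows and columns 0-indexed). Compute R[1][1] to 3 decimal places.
End-effector y-axis (col 1 of R) = (0.5000,-0.8660,-0.0000)
R[1][1] = -0.8660

-0.866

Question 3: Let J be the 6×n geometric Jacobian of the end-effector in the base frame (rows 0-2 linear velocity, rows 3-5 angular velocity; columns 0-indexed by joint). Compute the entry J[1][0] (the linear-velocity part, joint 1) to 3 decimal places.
-3.232

axis z_0 = ẑ; lever o_n−o_0 = (-3.2321,1.5981,1.0000)
cross product → J_v[:, 0] = (-1.5981,-3.2321,0.0000)
J_ω[:, 0] = z_0
entry J[1][0] = -3.2321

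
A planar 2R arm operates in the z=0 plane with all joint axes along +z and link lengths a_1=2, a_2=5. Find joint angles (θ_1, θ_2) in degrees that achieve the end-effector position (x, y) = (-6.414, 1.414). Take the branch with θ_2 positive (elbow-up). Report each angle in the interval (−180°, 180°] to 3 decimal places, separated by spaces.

134.991 45.014

cos θ_2 = (43.1388−2²−5²)/(2·2·5) = 0.7069; θ_2 = 45.0135° (elbow-up)
β = atan2(1.4140,-6.4140) = 167.5677°; ψ = atan2(3.5364,5.5347) = 32.5764°
θ_1 = β − ψ = 134.9913°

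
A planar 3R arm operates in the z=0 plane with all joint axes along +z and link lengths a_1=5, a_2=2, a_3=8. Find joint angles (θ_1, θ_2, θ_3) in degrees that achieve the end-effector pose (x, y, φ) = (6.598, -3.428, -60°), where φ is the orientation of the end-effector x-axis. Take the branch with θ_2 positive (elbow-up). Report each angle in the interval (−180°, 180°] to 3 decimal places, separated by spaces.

30.002 119.997 150.001

wrist centre = target − a_3·(cos φ, sin φ) = (2.5980, 3.5002)
cos θ_2 = (19.0010−5²−2²)/(2·5·2) = -0.4999; θ_2 = 119.9966° (elbow-up)
β = atan2(3.5002,2.5980) = 53.4156°; ψ = atan2(1.7321,4.0001) = 23.4134°
θ_1 = β − ψ = 30.0022°
θ_3 = φ − θ_1 − θ_2 = 150.0012° (wrapped to (-180°,180°])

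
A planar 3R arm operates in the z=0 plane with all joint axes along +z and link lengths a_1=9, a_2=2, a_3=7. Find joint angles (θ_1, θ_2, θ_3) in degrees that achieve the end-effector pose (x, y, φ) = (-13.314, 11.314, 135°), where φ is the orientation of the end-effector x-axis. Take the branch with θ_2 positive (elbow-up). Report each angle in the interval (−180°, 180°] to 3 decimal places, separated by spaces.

wrist centre = target − a_3·(cos φ, sin φ) = (-8.3643, 6.3643)
cos θ_2 = (110.4644−9²−2²)/(2·9·2) = 0.7073; θ_2 = 44.9807° (elbow-up)
β = atan2(6.3643,-8.3643) = 142.7330°; ψ = atan2(1.4137,10.4147) = 7.7303°
θ_1 = β − ψ = 135.0026°
θ_3 = φ − θ_1 − θ_2 = -44.9833° (wrapped to (-180°,180°])

135.003 44.981 -44.983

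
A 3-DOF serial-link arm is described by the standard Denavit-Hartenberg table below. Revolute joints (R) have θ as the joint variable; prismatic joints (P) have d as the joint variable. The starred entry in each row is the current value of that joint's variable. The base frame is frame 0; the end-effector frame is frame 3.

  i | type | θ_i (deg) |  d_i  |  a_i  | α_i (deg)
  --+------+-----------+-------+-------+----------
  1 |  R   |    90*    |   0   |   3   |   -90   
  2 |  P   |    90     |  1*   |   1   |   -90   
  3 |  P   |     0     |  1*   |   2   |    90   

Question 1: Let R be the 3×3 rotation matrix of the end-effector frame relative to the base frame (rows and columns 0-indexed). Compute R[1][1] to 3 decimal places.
End-effector y-axis (col 1 of R) = (-0.0000,-1.0000,-0.0000)
R[1][1] = -1.0000

-1.000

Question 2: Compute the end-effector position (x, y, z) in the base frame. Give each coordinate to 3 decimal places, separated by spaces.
-1.000 2.000 -3.000

after link 1: o_1 = (0.0000, 3.0000, 0.0000)
after link 2: o_2 = (-1.0000, 3.0000, -1.0000)
after link 3: o_3 = (-1.0000, 2.0000, -3.0000)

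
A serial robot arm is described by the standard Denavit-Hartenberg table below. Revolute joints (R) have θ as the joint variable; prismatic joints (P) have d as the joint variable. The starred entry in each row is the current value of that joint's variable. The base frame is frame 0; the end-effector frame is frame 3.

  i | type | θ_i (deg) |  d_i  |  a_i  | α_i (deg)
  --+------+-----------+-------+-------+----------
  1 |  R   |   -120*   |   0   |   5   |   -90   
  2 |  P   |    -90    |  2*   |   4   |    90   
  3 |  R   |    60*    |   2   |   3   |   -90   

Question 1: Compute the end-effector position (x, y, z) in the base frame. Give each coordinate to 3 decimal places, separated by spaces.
after link 1: o_1 = (-2.5000, -4.3301, 0.0000)
after link 2: o_2 = (-0.7679, -5.3301, 4.0000)
after link 3: o_3 = (2.4821, -4.8971, 5.5000)

2.482 -4.897 5.500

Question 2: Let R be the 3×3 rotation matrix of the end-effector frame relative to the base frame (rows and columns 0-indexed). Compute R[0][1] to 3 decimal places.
-0.500

End-effector y-axis (col 1 of R) = (-0.5000,-0.8660,-0.0000)
R[0][1] = -0.5000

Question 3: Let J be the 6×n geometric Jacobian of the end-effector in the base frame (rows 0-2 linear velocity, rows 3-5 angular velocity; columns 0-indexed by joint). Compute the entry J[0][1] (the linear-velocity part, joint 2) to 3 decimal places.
0.866

prismatic axis z_1 = (0.8660,-0.5000,0.0000)
J_v[:, 1] = z_1; J_ω[:, 1] = (0,0,0)
entry J[0][1] = 0.8660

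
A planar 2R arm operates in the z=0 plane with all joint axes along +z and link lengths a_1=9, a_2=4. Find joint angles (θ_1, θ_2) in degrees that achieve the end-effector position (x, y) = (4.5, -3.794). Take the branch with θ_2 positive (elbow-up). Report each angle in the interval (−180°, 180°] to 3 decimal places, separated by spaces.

-59.997 150.003

cos θ_2 = (34.6444−9²−4²)/(2·9·4) = -0.8660; θ_2 = 150.0028° (elbow-up)
β = atan2(-3.7940,4.5000) = -40.1346°; ψ = atan2(1.9998,5.5358) = 19.8625°
θ_1 = β − ψ = -59.9971°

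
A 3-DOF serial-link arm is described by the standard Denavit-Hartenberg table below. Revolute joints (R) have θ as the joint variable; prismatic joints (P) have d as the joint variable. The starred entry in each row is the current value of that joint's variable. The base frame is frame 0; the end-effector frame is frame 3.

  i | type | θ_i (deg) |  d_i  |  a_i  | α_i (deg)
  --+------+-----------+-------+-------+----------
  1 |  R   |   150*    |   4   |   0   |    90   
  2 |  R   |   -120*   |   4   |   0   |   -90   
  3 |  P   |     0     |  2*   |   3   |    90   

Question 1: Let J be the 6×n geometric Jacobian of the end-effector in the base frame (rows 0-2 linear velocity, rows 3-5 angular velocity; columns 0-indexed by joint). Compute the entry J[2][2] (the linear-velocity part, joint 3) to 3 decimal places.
prismatic axis z_2 = (-0.7500,0.4330,-0.5000)
J_v[:, 2] = z_2; J_ω[:, 2] = (0,0,0)
entry J[2][2] = -0.5000

-0.500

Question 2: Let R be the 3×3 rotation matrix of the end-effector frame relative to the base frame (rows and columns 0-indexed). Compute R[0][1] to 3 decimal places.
End-effector y-axis (col 1 of R) = (-0.7500,0.4330,-0.5000)
R[0][1] = -0.7500

-0.750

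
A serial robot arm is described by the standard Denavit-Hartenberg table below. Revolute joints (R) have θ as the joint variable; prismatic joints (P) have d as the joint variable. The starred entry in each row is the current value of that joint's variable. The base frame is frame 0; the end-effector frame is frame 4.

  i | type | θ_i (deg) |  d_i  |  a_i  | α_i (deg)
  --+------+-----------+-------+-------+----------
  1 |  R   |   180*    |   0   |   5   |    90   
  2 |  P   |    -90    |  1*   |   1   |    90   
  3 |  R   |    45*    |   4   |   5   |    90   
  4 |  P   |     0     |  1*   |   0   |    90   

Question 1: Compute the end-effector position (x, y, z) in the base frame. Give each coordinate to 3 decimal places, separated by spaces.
-1.000 3.828 -5.243

after link 1: o_1 = (-5.0000, 0.0000, 0.0000)
after link 2: o_2 = (-5.0000, 1.0000, -1.0000)
after link 3: o_3 = (-1.0000, 4.5355, -4.5355)
after link 4: o_4 = (-1.0000, 3.8284, -5.2426)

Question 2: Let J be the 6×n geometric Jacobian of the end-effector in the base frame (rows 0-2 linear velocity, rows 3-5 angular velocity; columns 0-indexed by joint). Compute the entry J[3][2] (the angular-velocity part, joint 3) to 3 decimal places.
1.000

axis z_2 = (1.0000,-0.0000,-0.0000); lever o_n−o_2 = (4.0000,2.8284,-4.2426)
cross product → J_v[:, 2] = (0.0000,4.2426,2.8284)
J_ω[:, 2] = z_2
entry J[3][2] = 1.0000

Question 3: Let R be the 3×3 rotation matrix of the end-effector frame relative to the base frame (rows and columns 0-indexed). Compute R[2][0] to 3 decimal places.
-0.707

End-effector x-axis (col 0 of R) = (0.0000,0.7071,-0.7071)
R[2][0] = -0.7071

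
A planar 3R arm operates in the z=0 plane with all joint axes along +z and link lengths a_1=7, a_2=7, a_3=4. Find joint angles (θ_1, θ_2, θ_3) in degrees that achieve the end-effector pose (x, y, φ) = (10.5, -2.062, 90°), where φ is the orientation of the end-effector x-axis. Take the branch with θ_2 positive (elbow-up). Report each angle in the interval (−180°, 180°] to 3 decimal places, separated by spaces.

-60.000 60.001 89.999

wrist centre = target − a_3·(cos φ, sin φ) = (10.5000, -6.0620)
cos θ_2 = (146.9978−7²−7²)/(2·7·7) = 0.5000; θ_2 = 60.0015° (elbow-up)
β = atan2(-6.0620,10.5000) = -29.9993°; ψ = atan2(6.0623,10.4998) = 30.0007°
θ_1 = β − ψ = -60.0000°
θ_3 = φ − θ_1 − θ_2 = 89.9985° (wrapped to (-180°,180°])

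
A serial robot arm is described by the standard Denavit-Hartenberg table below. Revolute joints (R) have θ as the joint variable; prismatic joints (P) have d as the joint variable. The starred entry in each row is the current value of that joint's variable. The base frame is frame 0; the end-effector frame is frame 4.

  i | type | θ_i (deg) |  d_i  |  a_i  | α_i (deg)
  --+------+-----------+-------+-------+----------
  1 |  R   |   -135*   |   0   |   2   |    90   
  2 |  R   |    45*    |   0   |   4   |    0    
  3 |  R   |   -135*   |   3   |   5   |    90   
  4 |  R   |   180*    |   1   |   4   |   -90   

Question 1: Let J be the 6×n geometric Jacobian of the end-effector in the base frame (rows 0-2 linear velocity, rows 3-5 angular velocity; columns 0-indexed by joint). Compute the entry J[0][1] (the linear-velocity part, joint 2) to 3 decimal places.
axis z_1 = (-0.7071,0.7071,0.0000); lever o_n−o_1 = (-3.4142,0.8284,1.8284)
cross product → J_v[:, 1] = (1.2929,1.2929,1.8284)
J_ω[:, 1] = z_1
entry J[0][1] = 1.2929

1.293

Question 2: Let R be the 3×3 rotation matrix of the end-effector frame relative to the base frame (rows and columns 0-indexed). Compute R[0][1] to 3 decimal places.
-0.707

End-effector y-axis (col 1 of R) = (-0.7071,-0.7071,0.0000)
R[0][1] = -0.7071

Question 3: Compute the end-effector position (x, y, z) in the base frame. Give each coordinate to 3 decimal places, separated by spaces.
after link 1: o_1 = (-1.4142, -1.4142, 0.0000)
after link 2: o_2 = (-3.4142, -3.4142, 2.8284)
after link 3: o_3 = (-5.5355, -1.2929, -2.1716)
after link 4: o_4 = (-4.8284, -0.5858, 1.8284)

-4.828 -0.586 1.828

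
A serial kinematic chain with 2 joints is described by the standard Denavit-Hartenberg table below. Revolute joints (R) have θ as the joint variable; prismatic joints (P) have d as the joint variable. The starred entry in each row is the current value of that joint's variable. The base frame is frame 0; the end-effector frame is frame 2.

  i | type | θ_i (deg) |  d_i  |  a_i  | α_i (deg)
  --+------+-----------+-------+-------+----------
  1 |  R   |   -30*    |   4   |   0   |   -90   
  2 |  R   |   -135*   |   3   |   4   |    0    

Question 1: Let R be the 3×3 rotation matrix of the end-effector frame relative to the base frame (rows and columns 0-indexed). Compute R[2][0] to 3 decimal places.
0.707

End-effector x-axis (col 0 of R) = (-0.6124,0.3536,0.7071)
R[2][0] = 0.7071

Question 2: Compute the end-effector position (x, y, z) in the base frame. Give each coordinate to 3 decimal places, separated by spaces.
-0.949 4.012 6.828

after link 1: o_1 = (0.0000, 0.0000, 4.0000)
after link 2: o_2 = (-0.9495, 4.0123, 6.8284)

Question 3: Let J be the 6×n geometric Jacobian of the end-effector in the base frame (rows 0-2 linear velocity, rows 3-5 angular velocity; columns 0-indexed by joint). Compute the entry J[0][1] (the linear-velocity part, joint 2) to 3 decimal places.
2.449

axis z_1 = (0.5000,0.8660,0.0000); lever o_n−o_1 = (-0.9495,4.0123,2.8284)
cross product → J_v[:, 1] = (2.4495,-1.4142,2.8284)
J_ω[:, 1] = z_1
entry J[0][1] = 2.4495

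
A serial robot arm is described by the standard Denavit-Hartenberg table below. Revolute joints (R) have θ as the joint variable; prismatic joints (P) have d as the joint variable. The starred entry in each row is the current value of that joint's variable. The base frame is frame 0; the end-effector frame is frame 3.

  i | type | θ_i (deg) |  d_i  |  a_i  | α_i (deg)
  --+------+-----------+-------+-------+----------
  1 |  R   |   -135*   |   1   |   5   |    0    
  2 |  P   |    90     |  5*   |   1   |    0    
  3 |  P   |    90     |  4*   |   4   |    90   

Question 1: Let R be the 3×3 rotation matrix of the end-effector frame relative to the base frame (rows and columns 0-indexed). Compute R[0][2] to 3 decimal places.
0.707

End-effector z-axis (col 2 of R) = (0.7071,-0.7071,0.0000)
R[0][2] = 0.7071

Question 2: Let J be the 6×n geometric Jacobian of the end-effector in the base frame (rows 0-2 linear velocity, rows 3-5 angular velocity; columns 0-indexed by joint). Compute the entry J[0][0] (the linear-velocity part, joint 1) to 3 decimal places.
1.414

axis z_0 = ẑ; lever o_n−o_0 = (0.0000,-1.4142,10.0000)
cross product → J_v[:, 0] = (1.4142,0.0000,-0.0000)
J_ω[:, 0] = z_0
entry J[0][0] = 1.4142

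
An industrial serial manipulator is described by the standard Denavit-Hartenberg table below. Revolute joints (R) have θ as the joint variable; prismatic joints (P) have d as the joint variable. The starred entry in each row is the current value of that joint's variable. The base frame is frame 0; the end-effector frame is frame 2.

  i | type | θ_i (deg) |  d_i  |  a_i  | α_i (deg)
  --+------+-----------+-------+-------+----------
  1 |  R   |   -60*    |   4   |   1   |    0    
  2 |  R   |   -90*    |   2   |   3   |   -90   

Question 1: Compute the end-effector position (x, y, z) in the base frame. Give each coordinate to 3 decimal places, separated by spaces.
after link 1: o_1 = (0.5000, -0.8660, 4.0000)
after link 2: o_2 = (-2.0981, -2.3660, 6.0000)

-2.098 -2.366 6.000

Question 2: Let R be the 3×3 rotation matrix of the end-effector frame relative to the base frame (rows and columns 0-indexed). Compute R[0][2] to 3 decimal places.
0.500

End-effector z-axis (col 2 of R) = (0.5000,-0.8660,0.0000)
R[0][2] = 0.5000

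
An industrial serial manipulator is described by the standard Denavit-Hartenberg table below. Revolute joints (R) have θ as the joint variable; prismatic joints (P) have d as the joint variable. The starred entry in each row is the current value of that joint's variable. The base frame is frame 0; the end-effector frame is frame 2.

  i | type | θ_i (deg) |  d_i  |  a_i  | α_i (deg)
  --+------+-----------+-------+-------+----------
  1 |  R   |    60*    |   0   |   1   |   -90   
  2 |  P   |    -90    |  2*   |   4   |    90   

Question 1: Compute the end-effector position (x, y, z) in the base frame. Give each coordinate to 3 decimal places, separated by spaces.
after link 1: o_1 = (0.5000, 0.8660, 0.0000)
after link 2: o_2 = (-1.2321, 1.8660, 4.0000)

-1.232 1.866 4.000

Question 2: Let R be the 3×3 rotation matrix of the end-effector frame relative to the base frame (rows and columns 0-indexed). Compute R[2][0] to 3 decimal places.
End-effector x-axis (col 0 of R) = (0.0000,0.0000,1.0000)
R[2][0] = 1.0000

1.000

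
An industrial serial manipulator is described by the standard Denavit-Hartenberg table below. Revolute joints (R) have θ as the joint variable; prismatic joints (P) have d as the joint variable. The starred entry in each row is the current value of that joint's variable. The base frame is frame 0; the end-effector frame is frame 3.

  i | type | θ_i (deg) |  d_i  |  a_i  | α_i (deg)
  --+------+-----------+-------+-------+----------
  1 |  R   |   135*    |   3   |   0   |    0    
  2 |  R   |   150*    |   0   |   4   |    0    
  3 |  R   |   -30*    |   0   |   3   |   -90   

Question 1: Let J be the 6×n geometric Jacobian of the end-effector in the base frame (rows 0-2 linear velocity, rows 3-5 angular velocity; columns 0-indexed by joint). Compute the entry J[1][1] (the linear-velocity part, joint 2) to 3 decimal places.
axis z_1 = (0.0000,0.0000,1.0000); lever o_n−o_1 = (0.2588,-6.7615,0.0000)
cross product → J_v[:, 1] = (6.7615,0.2588,-0.0000)
J_ω[:, 1] = z_1
entry J[1][1] = 0.2588

0.259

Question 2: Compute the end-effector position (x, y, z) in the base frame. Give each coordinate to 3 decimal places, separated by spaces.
after link 1: o_1 = (0.0000, 0.0000, 3.0000)
after link 2: o_2 = (1.0353, -3.8637, 3.0000)
after link 3: o_3 = (0.2588, -6.7615, 3.0000)

0.259 -6.761 3.000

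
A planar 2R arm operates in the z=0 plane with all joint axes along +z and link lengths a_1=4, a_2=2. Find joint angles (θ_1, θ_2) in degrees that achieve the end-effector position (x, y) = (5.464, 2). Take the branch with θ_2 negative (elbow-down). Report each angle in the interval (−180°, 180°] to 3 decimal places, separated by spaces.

cos θ_2 = (33.8553−4²−2²)/(2·4·2) = 0.8660; θ_2 = -30.0080° (elbow-down)
β = atan2(2.0000,5.4640) = 20.1043°; ψ = atan2(-1.0002,5.7319) = -9.8987°
θ_1 = β − ψ = 30.0029°

30.003 -30.008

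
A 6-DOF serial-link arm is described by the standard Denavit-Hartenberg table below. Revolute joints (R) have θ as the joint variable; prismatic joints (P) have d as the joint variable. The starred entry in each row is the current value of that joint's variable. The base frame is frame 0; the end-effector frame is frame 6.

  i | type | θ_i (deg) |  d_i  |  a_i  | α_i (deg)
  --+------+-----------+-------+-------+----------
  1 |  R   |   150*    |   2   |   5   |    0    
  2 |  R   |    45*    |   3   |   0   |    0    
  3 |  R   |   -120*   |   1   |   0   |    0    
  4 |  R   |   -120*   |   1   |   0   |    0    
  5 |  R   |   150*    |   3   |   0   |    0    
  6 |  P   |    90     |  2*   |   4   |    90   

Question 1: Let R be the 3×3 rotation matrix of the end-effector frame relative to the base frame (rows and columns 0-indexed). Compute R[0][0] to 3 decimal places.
-0.966

End-effector x-axis (col 0 of R) = (-0.9659,-0.2588,0.0000)
R[0][0] = -0.9659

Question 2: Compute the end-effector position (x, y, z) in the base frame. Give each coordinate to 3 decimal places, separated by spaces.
after link 1: o_1 = (-4.3301, 2.5000, 2.0000)
after link 2: o_2 = (-4.3301, 2.5000, 5.0000)
after link 3: o_3 = (-4.3301, 2.5000, 6.0000)
after link 4: o_4 = (-4.3301, 2.5000, 7.0000)
after link 5: o_5 = (-4.3301, 2.5000, 10.0000)
after link 6: o_6 = (-8.1938, 1.4647, 12.0000)

-8.194 1.465 12.000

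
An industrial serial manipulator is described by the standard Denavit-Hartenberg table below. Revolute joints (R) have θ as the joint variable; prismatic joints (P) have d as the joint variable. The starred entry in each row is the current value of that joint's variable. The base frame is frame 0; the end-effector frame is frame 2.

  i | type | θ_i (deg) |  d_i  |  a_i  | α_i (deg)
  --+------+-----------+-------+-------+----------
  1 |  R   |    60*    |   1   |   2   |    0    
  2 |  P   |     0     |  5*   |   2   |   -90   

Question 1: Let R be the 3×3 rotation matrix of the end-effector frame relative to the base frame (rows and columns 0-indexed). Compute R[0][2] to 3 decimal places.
-0.866

End-effector z-axis (col 2 of R) = (-0.8660,0.5000,0.0000)
R[0][2] = -0.8660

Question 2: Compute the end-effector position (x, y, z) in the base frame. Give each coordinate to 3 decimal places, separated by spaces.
after link 1: o_1 = (1.0000, 1.7321, 1.0000)
after link 2: o_2 = (2.0000, 3.4641, 6.0000)

2.000 3.464 6.000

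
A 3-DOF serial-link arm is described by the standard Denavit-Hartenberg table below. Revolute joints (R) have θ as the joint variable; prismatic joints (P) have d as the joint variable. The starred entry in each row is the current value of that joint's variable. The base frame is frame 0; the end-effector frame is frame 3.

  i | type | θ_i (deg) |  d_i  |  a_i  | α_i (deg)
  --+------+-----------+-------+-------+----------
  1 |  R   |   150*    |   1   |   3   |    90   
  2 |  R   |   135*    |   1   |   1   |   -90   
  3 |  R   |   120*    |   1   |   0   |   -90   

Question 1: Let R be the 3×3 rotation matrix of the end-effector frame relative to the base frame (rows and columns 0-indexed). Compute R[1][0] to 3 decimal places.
End-effector x-axis (col 0 of R) = (-0.7392,-0.5732,-0.3536)
R[1][0] = -0.5732

-0.573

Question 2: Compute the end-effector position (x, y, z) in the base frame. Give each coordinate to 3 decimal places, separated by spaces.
after link 1: o_1 = (-2.5981, 1.5000, 1.0000)
after link 2: o_2 = (-1.4857, 2.0125, 1.7071)
after link 3: o_3 = (-0.8733, 1.6589, 1.0000)

-0.873 1.659 1.000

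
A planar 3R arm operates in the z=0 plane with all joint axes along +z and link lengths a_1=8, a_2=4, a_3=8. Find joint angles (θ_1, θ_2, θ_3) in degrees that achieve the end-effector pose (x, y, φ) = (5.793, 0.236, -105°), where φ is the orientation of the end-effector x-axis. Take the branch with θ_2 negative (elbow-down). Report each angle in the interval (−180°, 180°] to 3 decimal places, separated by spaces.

wrist centre = target − a_3·(cos φ, sin φ) = (7.8636, 7.9634)
cos θ_2 = (125.2513−8²−4²)/(2·8·4) = 0.7071; θ_2 = -45.0045° (elbow-down)
β = atan2(7.9634,7.8636) = 45.3615°; ψ = atan2(-2.8286,10.8282) = -14.6402°
θ_1 = β − ψ = 60.0017°
θ_3 = φ − θ_1 − θ_2 = -119.9972° (wrapped to (-180°,180°])

60.002 -45.004 -119.997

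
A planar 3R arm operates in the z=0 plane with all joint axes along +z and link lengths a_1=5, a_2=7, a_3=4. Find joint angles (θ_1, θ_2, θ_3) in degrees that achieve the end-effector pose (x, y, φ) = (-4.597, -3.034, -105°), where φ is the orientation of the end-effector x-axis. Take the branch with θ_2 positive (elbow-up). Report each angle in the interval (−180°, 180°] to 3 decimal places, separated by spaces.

59.996 150.006 44.998

wrist centre = target − a_3·(cos φ, sin φ) = (-3.5617, 0.8297)
cos θ_2 = (13.3743−5²−7²)/(2·5·7) = -0.8661; θ_2 = 150.0064° (elbow-up)
β = atan2(0.8297,-3.5617) = 166.8868°; ψ = atan2(3.4993,-1.0626) = 106.8910°
θ_1 = β − ψ = 59.9958°
θ_3 = φ − θ_1 − θ_2 = 44.9977° (wrapped to (-180°,180°])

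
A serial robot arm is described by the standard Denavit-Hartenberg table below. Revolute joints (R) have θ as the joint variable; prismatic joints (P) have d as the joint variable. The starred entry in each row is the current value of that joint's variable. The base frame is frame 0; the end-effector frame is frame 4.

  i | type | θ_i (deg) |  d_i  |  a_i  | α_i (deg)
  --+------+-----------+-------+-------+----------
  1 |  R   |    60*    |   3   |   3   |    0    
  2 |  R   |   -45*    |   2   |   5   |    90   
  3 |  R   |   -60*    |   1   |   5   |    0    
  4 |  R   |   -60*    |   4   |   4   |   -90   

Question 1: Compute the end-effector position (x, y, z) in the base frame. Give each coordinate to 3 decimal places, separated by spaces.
8.107 -0.808 -2.794

after link 1: o_1 = (1.5000, 2.5981, 3.0000)
after link 2: o_2 = (6.3296, 3.8922, 5.0000)
after link 3: o_3 = (9.0033, 3.5733, 0.6699)
after link 4: o_4 = (8.1067, -0.8080, -2.7942)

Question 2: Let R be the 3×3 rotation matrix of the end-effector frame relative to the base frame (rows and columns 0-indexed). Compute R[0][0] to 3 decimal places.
End-effector x-axis (col 0 of R) = (-0.4830,-0.1294,-0.8660)
R[0][0] = -0.4830

-0.483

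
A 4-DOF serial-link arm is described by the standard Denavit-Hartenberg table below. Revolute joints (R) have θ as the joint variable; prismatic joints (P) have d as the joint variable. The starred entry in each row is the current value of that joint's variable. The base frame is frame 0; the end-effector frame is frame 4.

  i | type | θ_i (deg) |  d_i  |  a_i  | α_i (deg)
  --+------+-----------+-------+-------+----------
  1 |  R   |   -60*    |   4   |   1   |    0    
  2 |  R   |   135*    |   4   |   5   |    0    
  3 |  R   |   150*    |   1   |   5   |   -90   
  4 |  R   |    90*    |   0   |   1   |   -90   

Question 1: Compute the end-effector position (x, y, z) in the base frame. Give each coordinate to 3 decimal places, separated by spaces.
-1.741 0.428 8.000

after link 1: o_1 = (0.5000, -0.8660, 4.0000)
after link 2: o_2 = (1.7941, 3.9636, 8.0000)
after link 3: o_3 = (-1.7414, 0.4281, 9.0000)
after link 4: o_4 = (-1.7414, 0.4281, 8.0000)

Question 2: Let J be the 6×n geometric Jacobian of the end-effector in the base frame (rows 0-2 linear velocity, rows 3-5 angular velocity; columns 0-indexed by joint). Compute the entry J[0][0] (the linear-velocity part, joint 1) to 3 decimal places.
-0.428

axis z_0 = ẑ; lever o_n−o_0 = (-1.7414,0.4281,8.0000)
cross product → J_v[:, 0] = (-0.4281,-1.7414,0.0000)
J_ω[:, 0] = z_0
entry J[0][0] = -0.4281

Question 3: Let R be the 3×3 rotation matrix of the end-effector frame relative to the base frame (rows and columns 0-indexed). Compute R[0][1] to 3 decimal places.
End-effector y-axis (col 1 of R) = (-0.7071,0.7071,-0.0000)
R[0][1] = -0.7071

-0.707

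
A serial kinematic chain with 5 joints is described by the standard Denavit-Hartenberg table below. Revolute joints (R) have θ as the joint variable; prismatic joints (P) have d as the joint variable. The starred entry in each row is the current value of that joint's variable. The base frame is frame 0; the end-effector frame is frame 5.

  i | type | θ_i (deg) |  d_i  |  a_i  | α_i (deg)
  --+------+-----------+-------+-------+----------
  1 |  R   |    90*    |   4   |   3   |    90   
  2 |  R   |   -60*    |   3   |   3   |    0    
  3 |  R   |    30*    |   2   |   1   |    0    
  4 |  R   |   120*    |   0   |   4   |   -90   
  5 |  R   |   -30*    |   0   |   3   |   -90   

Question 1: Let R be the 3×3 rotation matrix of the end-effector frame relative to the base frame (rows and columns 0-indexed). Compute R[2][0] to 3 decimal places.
0.866

End-effector x-axis (col 0 of R) = (0.5000,0.0000,0.8660)
R[2][0] = 0.8660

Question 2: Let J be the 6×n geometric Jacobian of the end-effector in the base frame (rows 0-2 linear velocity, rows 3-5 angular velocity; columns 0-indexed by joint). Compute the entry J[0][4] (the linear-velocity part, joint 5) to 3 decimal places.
-2.598

axis z_4 = (-0.0000,-1.0000,0.0000); lever o_n−o_4 = (1.5000,0.0000,2.5981)
cross product → J_v[:, 4] = (-2.5981,0.0000,1.5000)
J_ω[:, 4] = z_4
entry J[0][4] = -2.5981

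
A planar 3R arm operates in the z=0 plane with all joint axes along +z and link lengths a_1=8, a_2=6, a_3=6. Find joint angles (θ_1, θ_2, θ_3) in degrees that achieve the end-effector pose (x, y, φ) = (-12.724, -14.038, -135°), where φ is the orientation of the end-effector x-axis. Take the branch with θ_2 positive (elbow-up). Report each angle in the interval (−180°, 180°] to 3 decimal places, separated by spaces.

-150.001 45.000 -29.998

wrist centre = target − a_3·(cos φ, sin φ) = (-8.4814, -9.7954)
cos θ_2 = (167.8825−8²−6²)/(2·8·6) = 0.7071; θ_2 = 44.9998° (elbow-up)
β = atan2(-9.7954,-8.4814) = -130.8878°; ψ = atan2(4.2426,12.2427) = 19.1135°
θ_1 = β − ψ = -150.0013°
θ_3 = φ − θ_1 − θ_2 = -29.9985° (wrapped to (-180°,180°])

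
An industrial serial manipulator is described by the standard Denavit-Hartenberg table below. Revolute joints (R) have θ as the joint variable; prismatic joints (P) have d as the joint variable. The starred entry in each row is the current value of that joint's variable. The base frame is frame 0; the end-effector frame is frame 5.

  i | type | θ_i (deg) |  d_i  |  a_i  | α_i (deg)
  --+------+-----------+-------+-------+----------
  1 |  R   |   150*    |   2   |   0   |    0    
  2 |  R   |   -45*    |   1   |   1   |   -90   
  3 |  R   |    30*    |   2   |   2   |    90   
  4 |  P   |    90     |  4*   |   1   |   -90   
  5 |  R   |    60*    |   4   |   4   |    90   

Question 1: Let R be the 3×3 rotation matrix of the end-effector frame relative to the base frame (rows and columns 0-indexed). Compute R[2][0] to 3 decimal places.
-0.750

End-effector x-axis (col 0 of R) = (-0.3709,-0.5477,-0.7500)
R[2][0] = -0.7500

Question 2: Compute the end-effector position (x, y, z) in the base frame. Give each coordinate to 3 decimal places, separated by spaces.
-4.710 -1.742 4.464

after link 1: o_1 = (0.0000, 0.0000, 2.0000)
after link 2: o_2 = (-0.2588, 0.9659, 3.0000)
after link 3: o_3 = (-2.6390, 2.1213, 2.0000)
after link 4: o_4 = (-4.1225, 3.7944, 5.4641)
after link 5: o_5 = (-4.7095, -1.7424, 4.4641)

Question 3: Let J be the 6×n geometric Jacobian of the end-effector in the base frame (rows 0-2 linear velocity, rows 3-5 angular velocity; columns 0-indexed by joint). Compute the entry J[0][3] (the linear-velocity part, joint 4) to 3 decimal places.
prismatic axis z_3 = (-0.1294,0.4830,0.8660)
J_v[:, 3] = z_3; J_ω[:, 3] = (0,0,0)
entry J[0][3] = -0.1294

-0.129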